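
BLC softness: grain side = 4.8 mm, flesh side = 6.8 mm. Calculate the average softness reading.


5.80 mm


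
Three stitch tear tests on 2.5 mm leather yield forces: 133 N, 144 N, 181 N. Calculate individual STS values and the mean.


STS1 = 133 / 2.5 = 53.2 N/mm
STS2 = 144 / 2.5 = 57.6 N/mm
STS3 = 181 / 2.5 = 72.4 N/mm
Mean = (53.2 + 57.6 + 72.4) / 3 = 61.1 N/mm


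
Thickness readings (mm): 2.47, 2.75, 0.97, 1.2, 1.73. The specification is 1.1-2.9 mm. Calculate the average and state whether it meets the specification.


Average = 1.82 mm
Within specification: Yes


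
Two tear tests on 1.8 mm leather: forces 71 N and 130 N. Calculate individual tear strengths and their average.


Tear 1 = 71 / 1.8 = 39.4 N/mm
Tear 2 = 130 / 1.8 = 72.2 N/mm
Average = (39.4 + 72.2) / 2 = 55.8 N/mm


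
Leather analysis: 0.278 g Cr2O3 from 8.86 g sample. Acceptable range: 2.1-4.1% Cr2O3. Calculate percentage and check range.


Cr2O3 = 3.14%
Within range: Yes

Cr2O3% = 0.278 / 8.86 x 100 = 3.14%
Acceptable range: 2.1 to 4.1%
Within range: Yes


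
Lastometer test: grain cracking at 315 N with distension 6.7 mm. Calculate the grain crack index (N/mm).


Grain crack index = force / distension
Index = 315 / 6.7 = 47.0 N/mm


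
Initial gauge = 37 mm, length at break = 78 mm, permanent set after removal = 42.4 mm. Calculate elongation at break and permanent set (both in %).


Elongation at break = (78 - 37) / 37 x 100 = 110.8%
Permanent set = (42.4 - 37) / 37 x 100 = 14.6%


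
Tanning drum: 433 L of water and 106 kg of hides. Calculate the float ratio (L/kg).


Float ratio = water / hide weight
Ratio = 433 / 106 = 4.1


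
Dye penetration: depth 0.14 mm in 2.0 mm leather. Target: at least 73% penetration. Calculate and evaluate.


Penetration = 7.0%
Meets target: No


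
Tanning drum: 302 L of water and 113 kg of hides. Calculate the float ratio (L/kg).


Float ratio = water / hide weight
Ratio = 302 / 113 = 2.7


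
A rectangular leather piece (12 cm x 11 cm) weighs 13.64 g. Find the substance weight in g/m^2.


1033.3 g/m^2


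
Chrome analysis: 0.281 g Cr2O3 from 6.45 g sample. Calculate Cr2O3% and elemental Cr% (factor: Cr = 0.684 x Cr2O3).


Cr2O3 = 4.36%
Cr = 2.98%

Cr2O3% = 0.281 / 6.45 x 100 = 4.36%
Cr% = 4.36 x 0.684 = 2.98%


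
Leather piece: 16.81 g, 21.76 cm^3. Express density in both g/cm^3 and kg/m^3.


Density = 16.81 / 21.76 = 0.773 g/cm^3
Convert: 0.773 x 1000 = 773 kg/m^3


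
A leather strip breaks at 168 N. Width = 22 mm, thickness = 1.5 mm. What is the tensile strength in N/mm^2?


5.09 N/mm^2

Cross-sectional area = 22 x 1.5 = 33.0 mm^2
Tensile strength = 168 / 33.0 = 5.09 N/mm^2


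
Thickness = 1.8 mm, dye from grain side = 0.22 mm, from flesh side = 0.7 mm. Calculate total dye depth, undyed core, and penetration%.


Total dyed = 0.22 + 0.7 = 0.92 mm
Undyed core = 1.8 - 0.92 = 0.88 mm
Penetration = 0.92 / 1.8 x 100 = 51.1%


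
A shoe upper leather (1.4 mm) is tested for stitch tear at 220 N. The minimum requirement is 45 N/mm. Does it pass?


STS = 220 / 1.4 = 157.1 N/mm
Minimum required: 45 N/mm
Passes: Yes


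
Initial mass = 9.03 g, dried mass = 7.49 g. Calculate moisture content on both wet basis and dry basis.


Moisture lost = 9.03 - 7.49 = 1.54 g
Wet basis MC = 1.54 / 9.03 x 100 = 17.1%
Dry basis MC = 1.54 / 7.49 x 100 = 20.6%


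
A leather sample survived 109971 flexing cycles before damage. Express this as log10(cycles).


log10(109971) = 5.04


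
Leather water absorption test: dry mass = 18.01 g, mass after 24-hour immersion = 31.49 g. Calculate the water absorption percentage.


Water absorbed = 31.49 - 18.01 = 13.48 g
WA% = 13.48 / 18.01 x 100 = 74.8%


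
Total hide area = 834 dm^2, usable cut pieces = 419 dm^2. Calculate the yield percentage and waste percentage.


Yield = 50.2%
Waste = 49.8%


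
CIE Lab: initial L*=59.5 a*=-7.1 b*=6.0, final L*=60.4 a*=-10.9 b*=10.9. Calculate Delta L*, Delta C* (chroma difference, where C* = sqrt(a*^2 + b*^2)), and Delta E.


Delta L* = 0.9
Delta C* = 6.12
Delta E = 6.27

Delta L* = 60.4 - 59.5 = 0.9
C1* = sqrt((-7.1)^2 + (6.0)^2) = 9.296
C2* = sqrt((-10.9)^2 + (10.9)^2) = 15.415
Delta C* = 15.415 - 9.296 = 6.12
Delta E = sqrt((0.9)^2 + (-3.8)^2 + (4.9)^2) = 6.27


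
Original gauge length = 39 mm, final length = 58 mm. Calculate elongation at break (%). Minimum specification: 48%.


Extension = 58 - 39 = 19 mm
Elongation = 19 / 39 x 100 = 48.7%
Minimum required: 48%
Meets specification: Yes


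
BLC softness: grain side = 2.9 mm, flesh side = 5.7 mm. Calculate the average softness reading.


4.30 mm


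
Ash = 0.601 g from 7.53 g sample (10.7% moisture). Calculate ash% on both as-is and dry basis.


As-is ash = 7.98%
Dry-basis ash = 8.94%


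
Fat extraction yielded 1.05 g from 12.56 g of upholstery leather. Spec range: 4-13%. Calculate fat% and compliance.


Fat% = 1.05 / 12.56 x 100 = 8.4%
Spec range: 4-13%
Compliant: Yes


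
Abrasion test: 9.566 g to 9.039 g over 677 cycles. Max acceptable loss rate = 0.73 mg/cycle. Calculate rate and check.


Loss = 9.566 - 9.039 = 0.527 g
Rate = 0.527 g / 677 cycles x 1000 = 0.778 mg/cycle
Max = 0.73 mg/cycle
Passes: No


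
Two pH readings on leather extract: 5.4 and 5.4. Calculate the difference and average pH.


Difference = 0.0
Average pH = 5.40


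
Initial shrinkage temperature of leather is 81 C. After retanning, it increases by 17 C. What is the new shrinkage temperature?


98 C

New Ts = 81 + 17 = 98 C


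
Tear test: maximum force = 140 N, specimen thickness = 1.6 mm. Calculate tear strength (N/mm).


87.5 N/mm

Tear strength = force / thickness
Tear = 140 / 1.6 = 87.5 N/mm


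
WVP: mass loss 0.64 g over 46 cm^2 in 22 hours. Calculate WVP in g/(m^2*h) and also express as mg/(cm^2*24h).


WVP = 0.64 / (46 x 22) x 10000 = 6.32 g/(m^2*h)
Mass loss in mg = 0.64 x 1000 = 640 mg
Per cm^2 per 24h in mg: 640 x 24 / (46 x 22) = 15360 / 1012 = 15.18 mg/(cm^2*24h)


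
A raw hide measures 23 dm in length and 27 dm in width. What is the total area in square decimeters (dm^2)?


Area = length x width
Area = 23 x 27 = 621 dm^2


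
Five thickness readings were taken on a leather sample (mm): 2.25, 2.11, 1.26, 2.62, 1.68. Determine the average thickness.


1.98 mm

Sum = 2.25 + 2.11 + 1.26 + 2.62 + 1.68 = 9.92
Average = 9.92 / 5 = 1.98 mm


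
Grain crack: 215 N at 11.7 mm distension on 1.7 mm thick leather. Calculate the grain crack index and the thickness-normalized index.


Crack index = 215 / 11.7 = 18.4 N/mm
Normalized = 18.4 / 1.7 = 10.8 N/mm per mm


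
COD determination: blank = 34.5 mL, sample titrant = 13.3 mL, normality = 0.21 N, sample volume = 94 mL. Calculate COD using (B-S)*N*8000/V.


COD = (34.5 - 13.3) x 0.21 x 8000 / 94
COD = 21.2 x 0.21 x 8000 / 94
COD = 378.9 mg/L


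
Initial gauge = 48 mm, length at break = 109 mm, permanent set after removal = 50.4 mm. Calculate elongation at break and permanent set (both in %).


Elongation at break = (109 - 48) / 48 x 100 = 127.1%
Permanent set = (50.4 - 48) / 48 x 100 = 5.0%


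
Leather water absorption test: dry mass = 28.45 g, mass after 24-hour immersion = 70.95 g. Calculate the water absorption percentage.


149.4%


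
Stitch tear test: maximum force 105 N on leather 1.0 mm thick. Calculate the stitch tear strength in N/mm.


105.0 N/mm

Stitch tear strength = force / thickness
STS = 105 / 1.0 = 105.0 N/mm


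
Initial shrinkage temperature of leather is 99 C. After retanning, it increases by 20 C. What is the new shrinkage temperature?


New Ts = 99 + 20 = 119 C


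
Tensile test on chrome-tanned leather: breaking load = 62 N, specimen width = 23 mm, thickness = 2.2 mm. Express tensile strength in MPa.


1.23 MPa

Cross-section = 23 x 2.2 = 50.6 mm^2
TS = 62 / 50.6 = 1.23 MPa
(1 N/mm^2 = 1 MPa)


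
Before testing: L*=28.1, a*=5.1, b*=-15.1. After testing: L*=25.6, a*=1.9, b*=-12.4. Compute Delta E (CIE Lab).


dL = 25.6 - 28.1 = -2.5
da = 1.9 - 5.1 = -3.2
db = -12.4 - (-15.1) = 2.7
dE = sqrt((-2.5)^2 + (-3.2)^2 + (2.7)^2) = 4.88


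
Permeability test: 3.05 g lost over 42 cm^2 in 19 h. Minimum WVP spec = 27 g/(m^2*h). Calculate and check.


WVP = 3.05 / (42 x 19) x 10000 = 38.22 g/(m^2*h)
Minimum: 27 g/(m^2*h)
Meets spec: Yes


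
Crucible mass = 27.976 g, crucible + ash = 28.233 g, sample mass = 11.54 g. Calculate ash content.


Ash mass = 28.233 - 27.976 = 0.257 g
Ash% = 0.257 / 11.54 x 100 = 2.23%


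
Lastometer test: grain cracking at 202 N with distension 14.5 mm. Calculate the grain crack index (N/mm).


13.9 N/mm

Grain crack index = force / distension
Index = 202 / 14.5 = 13.9 N/mm


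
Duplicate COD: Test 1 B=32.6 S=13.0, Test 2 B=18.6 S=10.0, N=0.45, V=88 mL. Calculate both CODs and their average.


COD1 = 801.8 mg/L
COD2 = 351.8 mg/L
Average = 576.8 mg/L

COD1 = (32.6 - 13.0) x 0.45 x 8000 / 88 = 801.8 mg/L
COD2 = (18.6 - 10.0) x 0.45 x 8000 / 88 = 351.8 mg/L
Average = (801.8 + 351.8) / 2 = 576.8 mg/L


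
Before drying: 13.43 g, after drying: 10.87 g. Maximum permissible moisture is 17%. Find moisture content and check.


Moisture content = 19.1%
Acceptable: No

MC = (13.43 - 10.87) / 13.43 x 100 = 19.1%
Maximum: 17%
Acceptable: No


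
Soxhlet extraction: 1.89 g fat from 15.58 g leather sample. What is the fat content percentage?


12.1%


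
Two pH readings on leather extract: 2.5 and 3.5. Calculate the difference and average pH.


Difference = 1.0
Average pH = 3.00

Difference = |2.5 - 3.5| = 1.0
Average = (2.5 + 3.5) / 2 = 3.00


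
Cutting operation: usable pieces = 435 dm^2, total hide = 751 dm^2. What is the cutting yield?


Yield = usable / total x 100
Yield = 435 / 751 x 100 = 57.9%


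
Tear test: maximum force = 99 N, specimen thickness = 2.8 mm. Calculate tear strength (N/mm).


35.4 N/mm


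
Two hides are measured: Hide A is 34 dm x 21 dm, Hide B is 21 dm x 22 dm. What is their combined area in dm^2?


1176 dm^2


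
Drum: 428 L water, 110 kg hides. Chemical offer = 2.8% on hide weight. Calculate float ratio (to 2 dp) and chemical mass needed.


Float ratio = 428 / 110 = 3.89
Chemical = 110 x 2.8 / 100 = 3.08 kg


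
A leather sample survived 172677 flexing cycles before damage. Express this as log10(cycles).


log10(172677) = 5.24


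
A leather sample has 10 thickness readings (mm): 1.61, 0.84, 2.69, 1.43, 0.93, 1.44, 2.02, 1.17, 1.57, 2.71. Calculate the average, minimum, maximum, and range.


Average = 1.64 mm
Min = 0.84 mm
Max = 2.71 mm
Range = 1.87 mm


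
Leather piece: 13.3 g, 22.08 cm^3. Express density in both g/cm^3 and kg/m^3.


0.602 g/cm^3
602 kg/m^3

Density = 13.3 / 22.08 = 0.602 g/cm^3
Convert: 0.602 x 1000 = 602 kg/m^3


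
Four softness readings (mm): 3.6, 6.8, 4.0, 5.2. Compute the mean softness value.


4.90 mm

Sum = 3.6 + 6.8 + 4.0 + 5.2
Mean = 19.6 / 4 = 4.90 mm


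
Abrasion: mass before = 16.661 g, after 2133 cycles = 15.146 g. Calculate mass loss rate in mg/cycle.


0.710 mg/cycle

Mass loss = 16.661 - 15.146 = 1.515 g
Rate = 1.515 / 2133 x 1000 = 0.710 mg/cycle


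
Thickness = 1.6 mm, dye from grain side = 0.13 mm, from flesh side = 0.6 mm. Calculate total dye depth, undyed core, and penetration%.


Total dyed = 0.13 + 0.6 = 0.73 mm
Undyed core = 1.6 - 0.73 = 0.87 mm
Penetration = 0.73 / 1.6 x 100 = 45.6%


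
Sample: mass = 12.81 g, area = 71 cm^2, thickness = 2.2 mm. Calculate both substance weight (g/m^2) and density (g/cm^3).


SW = 12.81 / 71 x 10000 = 1804.2 g/m^2
Volume = 71 x 2.2 / 10 = 15.62 cm^3
Density = 12.81 / 15.62 = 0.820 g/cm^3


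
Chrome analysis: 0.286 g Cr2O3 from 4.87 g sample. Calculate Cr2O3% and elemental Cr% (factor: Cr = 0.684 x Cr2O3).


Cr2O3 = 5.87%
Cr = 4.02%


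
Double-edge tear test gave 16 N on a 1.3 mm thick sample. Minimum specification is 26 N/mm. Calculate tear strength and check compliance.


Tear strength = 16 / 1.3 = 12.3 N/mm
Required minimum = 26 N/mm
Compliant: No


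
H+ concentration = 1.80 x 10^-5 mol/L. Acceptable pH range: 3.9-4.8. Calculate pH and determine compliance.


pH = -log10(1.80 x 10^-5) = 4.74
Range: 3.9 to 4.8
Compliant: Yes


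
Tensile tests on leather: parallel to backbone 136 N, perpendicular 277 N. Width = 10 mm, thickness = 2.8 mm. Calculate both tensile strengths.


Area = 10 x 2.8 = 28.0 mm^2
TS (parallel) = 136 / 28.0 = 4.86 N/mm^2
TS (perpendicular) = 277 / 28.0 = 9.89 N/mm^2


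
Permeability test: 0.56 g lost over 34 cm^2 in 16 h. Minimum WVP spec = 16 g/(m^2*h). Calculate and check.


WVP = 0.56 / (34 x 16) x 10000 = 10.29 g/(m^2*h)
Minimum: 16 g/(m^2*h)
Meets spec: No


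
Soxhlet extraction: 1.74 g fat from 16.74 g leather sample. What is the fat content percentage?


10.4%

Fat content = 1.74 / 16.74 x 100
Fat = 10.4%


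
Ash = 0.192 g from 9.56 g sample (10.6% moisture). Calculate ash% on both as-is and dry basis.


As-is ash% = 0.192 / 9.56 x 100 = 2.01%
Dry mass = 9.56 x (100 - 10.6) / 100 = 8.54664 g
Dry-basis ash% = 0.192 / 8.54664 x 100 = 2.25%


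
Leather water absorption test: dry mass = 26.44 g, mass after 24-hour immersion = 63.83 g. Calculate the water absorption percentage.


Water absorbed = 63.83 - 26.44 = 37.39 g
WA% = 37.39 / 26.44 x 100 = 141.4%


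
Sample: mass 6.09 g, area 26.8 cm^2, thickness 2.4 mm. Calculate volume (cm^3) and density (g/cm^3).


Thickness in cm = 2.4 / 10 = 0.24 cm
Volume = 26.8 x 0.24 = 6.432 cm^3
Density = 6.09 / 6.432 = 0.947 g/cm^3


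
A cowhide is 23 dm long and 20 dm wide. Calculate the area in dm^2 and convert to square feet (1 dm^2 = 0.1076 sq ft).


460 dm^2
49.50 sq ft

Area = 23 x 20 = 460 dm^2
Conversion: 460 x 0.1076 = 49.50 sq ft


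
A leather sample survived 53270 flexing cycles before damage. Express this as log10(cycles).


4.73


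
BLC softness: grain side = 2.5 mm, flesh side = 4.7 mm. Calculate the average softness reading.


Average = (2.5 + 4.7) / 2
Average = 3.60 mm


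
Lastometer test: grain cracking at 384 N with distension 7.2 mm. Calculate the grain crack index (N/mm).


Grain crack index = force / distension
Index = 384 / 7.2 = 53.3 N/mm


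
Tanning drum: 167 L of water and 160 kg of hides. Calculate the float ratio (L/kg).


1.0

Float ratio = water / hide weight
Ratio = 167 / 160 = 1.0


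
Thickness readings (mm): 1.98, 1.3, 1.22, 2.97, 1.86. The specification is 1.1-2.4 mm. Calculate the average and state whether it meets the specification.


Average = 1.87 mm
Within specification: Yes


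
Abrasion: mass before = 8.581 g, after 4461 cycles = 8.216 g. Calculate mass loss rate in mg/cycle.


Mass loss = 8.581 - 8.216 = 0.365 g
Rate = 0.365 / 4461 x 1000 = 0.082 mg/cycle


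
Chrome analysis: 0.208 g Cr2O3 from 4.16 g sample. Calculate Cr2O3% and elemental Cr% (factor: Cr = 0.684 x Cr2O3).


Cr2O3% = 0.208 / 4.16 x 100 = 5.00%
Cr% = 5.00 x 0.684 = 3.42%


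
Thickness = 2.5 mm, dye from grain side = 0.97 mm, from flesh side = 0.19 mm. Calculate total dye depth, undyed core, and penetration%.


Total dyed = 0.97 + 0.19 = 1.16 mm
Undyed core = 2.5 - 1.16 = 1.34 mm
Penetration = 1.16 / 2.5 x 100 = 46.4%


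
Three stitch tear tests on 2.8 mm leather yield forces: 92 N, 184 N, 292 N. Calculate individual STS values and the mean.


STS1 = 92 / 2.8 = 32.9 N/mm
STS2 = 184 / 2.8 = 65.7 N/mm
STS3 = 292 / 2.8 = 104.3 N/mm
Mean = (32.9 + 65.7 + 104.3) / 3 = 67.6 N/mm


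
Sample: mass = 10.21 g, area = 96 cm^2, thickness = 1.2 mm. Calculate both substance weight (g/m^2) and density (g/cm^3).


SW = 10.21 / 96 x 10000 = 1063.5 g/m^2
Volume = 96 x 1.2 / 10 = 11.52 cm^3
Density = 10.21 / 11.52 = 0.886 g/cm^3


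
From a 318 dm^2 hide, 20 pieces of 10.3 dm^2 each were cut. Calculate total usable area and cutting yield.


Total usable = 20 x 10.3 = 206.0 dm^2
Yield = 206.0 / 318 x 100 = 64.8%


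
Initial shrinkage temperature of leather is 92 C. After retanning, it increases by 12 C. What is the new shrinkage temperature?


104 C


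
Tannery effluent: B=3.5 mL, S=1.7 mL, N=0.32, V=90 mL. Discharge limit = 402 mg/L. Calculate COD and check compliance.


COD = 51.2 mg/L
Compliant: Yes


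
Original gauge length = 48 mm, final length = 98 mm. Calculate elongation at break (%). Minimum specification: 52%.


Extension = 98 - 48 = 50 mm
Elongation = 50 / 48 x 100 = 104.2%
Minimum required: 52%
Meets specification: Yes


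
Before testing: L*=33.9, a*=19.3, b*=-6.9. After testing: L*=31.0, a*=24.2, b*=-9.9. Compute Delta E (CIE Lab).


dL = 31.0 - 33.9 = -2.9
da = 24.2 - 19.3 = 4.9
db = -9.9 - (-6.9) = -3.0
dE = sqrt((-2.9)^2 + (4.9)^2 + (-3.0)^2) = 6.44


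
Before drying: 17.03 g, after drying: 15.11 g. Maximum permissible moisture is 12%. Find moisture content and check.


MC = (17.03 - 15.11) / 17.03 x 100 = 11.3%
Maximum: 12%
Acceptable: Yes


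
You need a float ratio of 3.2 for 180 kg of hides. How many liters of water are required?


576.0 L

Water = hide weight x target ratio
Water = 180 x 3.2 = 576.0 L


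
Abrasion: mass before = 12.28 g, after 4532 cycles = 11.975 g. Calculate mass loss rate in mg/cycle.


0.067 mg/cycle


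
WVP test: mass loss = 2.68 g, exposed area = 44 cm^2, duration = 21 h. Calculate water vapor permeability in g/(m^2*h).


WVP = mass_loss / (area x time) x 10000
WVP = 2.68 / (44 x 21) x 10000
WVP = 2.68 / 924 x 10000 = 29.00 g/(m^2*h)


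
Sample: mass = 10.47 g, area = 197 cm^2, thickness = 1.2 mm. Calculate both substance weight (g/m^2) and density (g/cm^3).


SW = 10.47 / 197 x 10000 = 531.5 g/m^2
Volume = 197 x 1.2 / 10 = 23.64 cm^3
Density = 10.47 / 23.64 = 0.443 g/cm^3


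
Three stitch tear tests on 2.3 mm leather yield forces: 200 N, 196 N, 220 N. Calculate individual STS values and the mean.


STS1 = 87.0 N/mm
STS2 = 85.2 N/mm
STS3 = 95.7 N/mm
Mean = 89.3 N/mm


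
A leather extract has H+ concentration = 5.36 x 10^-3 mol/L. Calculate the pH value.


pH = -log10[H+]
pH = -log10(5.36 x 10^-3) = 2.27


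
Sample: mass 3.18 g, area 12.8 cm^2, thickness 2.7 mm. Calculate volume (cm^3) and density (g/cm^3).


Thickness in cm = 2.7 / 10 = 0.27 cm
Volume = 12.8 x 0.27 = 3.456 cm^3
Density = 3.18 / 3.456 = 0.920 g/cm^3


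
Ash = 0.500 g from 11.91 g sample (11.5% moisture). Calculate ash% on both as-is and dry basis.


As-is ash% = 0.500 / 11.91 x 100 = 4.20%
Dry mass = 11.91 x (100 - 11.5) / 100 = 10.54035 g
Dry-basis ash% = 0.500 / 10.54035 x 100 = 4.74%


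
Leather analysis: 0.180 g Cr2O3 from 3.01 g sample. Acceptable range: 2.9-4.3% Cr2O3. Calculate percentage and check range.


Cr2O3% = 0.180 / 3.01 x 100 = 5.98%
Acceptable range: 2.9 to 4.3%
Within range: No


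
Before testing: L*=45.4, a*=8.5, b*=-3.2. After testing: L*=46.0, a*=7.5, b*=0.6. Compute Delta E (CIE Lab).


Delta E = 3.97


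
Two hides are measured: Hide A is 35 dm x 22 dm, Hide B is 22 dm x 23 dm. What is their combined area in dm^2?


Hide A area = 35 x 22 = 770 dm^2
Hide B area = 22 x 23 = 506 dm^2
Total = 770 + 506 = 1276 dm^2


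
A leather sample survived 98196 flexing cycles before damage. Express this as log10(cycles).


4.99

log10(98196) = 4.99


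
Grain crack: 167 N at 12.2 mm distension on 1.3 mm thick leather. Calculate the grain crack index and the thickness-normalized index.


Crack index = 13.7 N/mm
Normalized index = 10.5 N/mm per mm

Crack index = 167 / 12.2 = 13.7 N/mm
Normalized = 13.7 / 1.3 = 10.5 N/mm per mm


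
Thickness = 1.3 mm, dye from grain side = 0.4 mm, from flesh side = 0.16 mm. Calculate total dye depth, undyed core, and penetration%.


Total dyed = 0.56 mm
Undyed core = 0.74 mm
Penetration = 43.1%


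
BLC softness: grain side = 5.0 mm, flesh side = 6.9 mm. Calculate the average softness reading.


5.95 mm

Average = (5.0 + 6.9) / 2
Average = 5.95 mm


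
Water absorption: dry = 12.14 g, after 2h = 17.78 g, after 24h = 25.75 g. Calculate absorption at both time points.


WA (2h) = (17.78 - 12.14) / 12.14 x 100 = 46.5%
WA (24h) = (25.75 - 12.14) / 12.14 x 100 = 112.1%


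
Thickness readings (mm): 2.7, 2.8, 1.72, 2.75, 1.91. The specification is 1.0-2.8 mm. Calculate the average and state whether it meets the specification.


Sum = 11.88
Average = 11.88 / 5 = 2.38 mm
Specification range: 1.0 to 2.8 mm
Within spec: Yes


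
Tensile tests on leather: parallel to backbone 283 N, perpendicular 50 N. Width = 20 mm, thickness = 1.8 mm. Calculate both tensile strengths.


Area = 20 x 1.8 = 36.0 mm^2
TS (parallel) = 283 / 36.0 = 7.86 N/mm^2
TS (perpendicular) = 50 / 36.0 = 1.39 N/mm^2


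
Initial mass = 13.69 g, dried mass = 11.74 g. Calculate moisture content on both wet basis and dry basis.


Moisture lost = 13.69 - 11.74 = 1.95 g
Wet basis MC = 1.95 / 13.69 x 100 = 14.2%
Dry basis MC = 1.95 / 11.74 x 100 = 16.6%


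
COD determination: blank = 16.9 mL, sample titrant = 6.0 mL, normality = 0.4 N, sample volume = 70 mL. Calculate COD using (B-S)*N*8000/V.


COD = (16.9 - 6.0) x 0.4 x 8000 / 70
COD = 10.9 x 0.4 x 8000 / 70
COD = 498.3 mg/L


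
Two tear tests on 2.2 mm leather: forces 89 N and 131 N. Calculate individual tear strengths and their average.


Tear 1 = 40.5 N/mm
Tear 2 = 59.5 N/mm
Average = 50.0 N/mm

Tear 1 = 89 / 2.2 = 40.5 N/mm
Tear 2 = 131 / 2.2 = 59.5 N/mm
Average = (40.5 + 59.5) / 2 = 50.0 N/mm


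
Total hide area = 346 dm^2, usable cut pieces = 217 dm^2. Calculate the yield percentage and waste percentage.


Yield = 62.7%
Waste = 37.3%

Yield = 217 / 346 x 100 = 62.7%
Waste = 346 - 217 = 129 dm^2
Waste% = 100 - 62.7 = 37.3%


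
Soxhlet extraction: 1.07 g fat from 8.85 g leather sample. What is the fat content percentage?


Fat content = 1.07 / 8.85 x 100
Fat = 12.1%


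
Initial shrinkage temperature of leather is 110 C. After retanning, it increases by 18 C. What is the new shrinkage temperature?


128 C


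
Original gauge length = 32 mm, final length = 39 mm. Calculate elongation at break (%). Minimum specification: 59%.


Elongation = 21.9%
Meets spec: No


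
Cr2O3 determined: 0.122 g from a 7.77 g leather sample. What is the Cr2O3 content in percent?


1.57%


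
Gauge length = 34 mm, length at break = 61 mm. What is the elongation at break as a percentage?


79.4%

Extension = 61 - 34 = 27 mm
Elongation = 27 / 34 x 100 = 79.4%


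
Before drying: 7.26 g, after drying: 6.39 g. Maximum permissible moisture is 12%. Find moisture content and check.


MC = (7.26 - 6.39) / 7.26 x 100 = 12.0%
Maximum: 12%
Acceptable: Yes


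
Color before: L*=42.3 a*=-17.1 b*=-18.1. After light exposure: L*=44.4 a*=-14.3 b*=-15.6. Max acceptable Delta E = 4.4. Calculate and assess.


Delta E = 4.30
Passes: Yes


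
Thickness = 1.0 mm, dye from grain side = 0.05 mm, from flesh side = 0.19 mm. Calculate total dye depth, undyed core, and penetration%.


Total dyed = 0.24 mm
Undyed core = 0.76 mm
Penetration = 24.0%


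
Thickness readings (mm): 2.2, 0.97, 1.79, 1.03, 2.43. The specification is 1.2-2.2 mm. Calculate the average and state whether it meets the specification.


Sum = 8.42
Average = 8.42 / 5 = 1.68 mm
Specification range: 1.2 to 2.2 mm
Within spec: Yes


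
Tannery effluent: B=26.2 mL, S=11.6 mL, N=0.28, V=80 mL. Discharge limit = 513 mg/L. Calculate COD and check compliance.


COD = (26.2 - 11.6) x 0.28 x 8000 / 80 = 408.8 mg/L
Limit: 513 mg/L
Compliant: Yes


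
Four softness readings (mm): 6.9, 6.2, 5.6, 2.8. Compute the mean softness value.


5.38 mm


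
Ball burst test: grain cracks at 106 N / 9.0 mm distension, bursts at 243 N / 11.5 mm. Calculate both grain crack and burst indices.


Crack index = 106 / 9.0 = 11.8 N/mm
Burst index = 243 / 11.5 = 21.1 N/mm


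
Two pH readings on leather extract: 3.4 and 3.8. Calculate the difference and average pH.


Difference = |3.4 - 3.8| = 0.4
Average = (3.4 + 3.8) / 2 = 3.60


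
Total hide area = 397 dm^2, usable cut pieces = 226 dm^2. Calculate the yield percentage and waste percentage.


Yield = 56.9%
Waste = 43.1%


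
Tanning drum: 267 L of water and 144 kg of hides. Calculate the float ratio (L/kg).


Float ratio = water / hide weight
Ratio = 267 / 144 = 1.9


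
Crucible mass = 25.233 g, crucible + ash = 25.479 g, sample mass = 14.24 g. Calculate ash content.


Ash mass = 25.479 - 25.233 = 0.246 g
Ash% = 0.246 / 14.24 x 100 = 1.73%


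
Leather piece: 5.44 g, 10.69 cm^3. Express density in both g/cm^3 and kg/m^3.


Density = 5.44 / 10.69 = 0.509 g/cm^3
Convert: 0.509 x 1000 = 509 kg/m^3


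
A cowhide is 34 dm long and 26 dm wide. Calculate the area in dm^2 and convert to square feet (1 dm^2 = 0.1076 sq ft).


Area = 34 x 26 = 884 dm^2
Conversion: 884 x 0.1076 = 95.12 sq ft


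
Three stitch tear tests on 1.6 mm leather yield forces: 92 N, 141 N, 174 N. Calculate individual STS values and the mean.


STS1 = 92 / 1.6 = 57.5 N/mm
STS2 = 141 / 1.6 = 88.1 N/mm
STS3 = 174 / 1.6 = 108.8 N/mm
Mean = (57.5 + 88.1 + 108.8) / 3 = 84.8 N/mm


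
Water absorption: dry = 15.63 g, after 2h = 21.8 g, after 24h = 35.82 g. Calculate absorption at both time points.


2h absorption = 39.5%
24h absorption = 129.2%

WA (2h) = (21.8 - 15.63) / 15.63 x 100 = 39.5%
WA (24h) = (35.82 - 15.63) / 15.63 x 100 = 129.2%


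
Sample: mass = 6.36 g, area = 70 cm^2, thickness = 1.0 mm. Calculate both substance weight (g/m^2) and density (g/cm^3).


Substance weight = 908.6 g/m^2
Density = 0.909 g/cm^3

SW = 6.36 / 70 x 10000 = 908.6 g/m^2
Volume = 70 x 1.0 / 10 = 7.00 cm^3
Density = 6.36 / 7.00 = 0.909 g/cm^3


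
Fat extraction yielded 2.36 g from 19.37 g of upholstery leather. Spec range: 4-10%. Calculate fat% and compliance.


Fat content = 12.2%
Compliant: No

Fat% = 2.36 / 19.37 x 100 = 12.2%
Spec range: 4-10%
Compliant: No


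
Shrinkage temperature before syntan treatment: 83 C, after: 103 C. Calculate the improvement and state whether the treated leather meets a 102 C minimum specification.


Improvement = 103 - 83 = 20 C
Spec check: 103 C >= 102 C? Yes


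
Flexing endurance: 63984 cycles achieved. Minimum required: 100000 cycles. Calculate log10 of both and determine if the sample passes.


Achieved: log10 = 4.81
Required: log10 = 5.00
Passes: No


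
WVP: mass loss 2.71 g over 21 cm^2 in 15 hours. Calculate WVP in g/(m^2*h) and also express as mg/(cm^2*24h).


WVP = 86.03 g/(m^2*h)
Daily rate = 206.48 mg/(cm^2*24h)

WVP = 2.71 / (21 x 15) x 10000 = 86.03 g/(m^2*h)
Mass loss in mg = 2.71 x 1000 = 2710 mg
Per cm^2 per 24h in mg: 2710 x 24 / (21 x 15) = 65040 / 315 = 206.48 mg/(cm^2*24h)


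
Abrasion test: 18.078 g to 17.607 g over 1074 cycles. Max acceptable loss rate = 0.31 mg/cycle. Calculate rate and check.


Rate = 0.439 mg/cycle
Passes: No


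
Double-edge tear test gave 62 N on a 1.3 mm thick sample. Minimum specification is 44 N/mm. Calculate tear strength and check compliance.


Tear strength = 62 / 1.3 = 47.7 N/mm
Required minimum = 44 N/mm
Compliant: Yes


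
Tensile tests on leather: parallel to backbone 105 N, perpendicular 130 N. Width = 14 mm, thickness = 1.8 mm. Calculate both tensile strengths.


Area = 14 x 1.8 = 25.2 mm^2
TS (parallel) = 105 / 25.2 = 4.17 N/mm^2
TS (perpendicular) = 130 / 25.2 = 5.16 N/mm^2


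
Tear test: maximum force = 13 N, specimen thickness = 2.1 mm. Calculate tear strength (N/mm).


Tear strength = force / thickness
Tear = 13 / 2.1 = 6.2 N/mm


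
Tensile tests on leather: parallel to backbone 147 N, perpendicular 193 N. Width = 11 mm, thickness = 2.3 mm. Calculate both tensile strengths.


Parallel = 5.81 N/mm^2
Perpendicular = 7.63 N/mm^2

Area = 11 x 2.3 = 25.3 mm^2
TS (parallel) = 147 / 25.3 = 5.81 N/mm^2
TS (perpendicular) = 193 / 25.3 = 7.63 N/mm^2


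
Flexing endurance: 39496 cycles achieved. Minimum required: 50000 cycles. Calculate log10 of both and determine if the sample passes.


log10(39496) = 4.60
log10(50000) = 4.70
Passes: No


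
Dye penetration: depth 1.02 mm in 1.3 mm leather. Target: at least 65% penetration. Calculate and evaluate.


Penetration = 78.5%
Meets target: Yes


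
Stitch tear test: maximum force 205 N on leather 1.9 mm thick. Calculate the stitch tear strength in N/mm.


Stitch tear strength = force / thickness
STS = 205 / 1.9 = 107.9 N/mm


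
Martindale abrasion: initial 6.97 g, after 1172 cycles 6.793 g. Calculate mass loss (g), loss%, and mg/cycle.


Mass loss = 0.177 g
Loss = 2.54%
Rate = 0.151 mg/cycle


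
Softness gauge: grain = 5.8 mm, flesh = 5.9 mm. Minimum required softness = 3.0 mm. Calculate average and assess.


Average = (5.8 + 5.9) / 2 = 5.85 mm
Minimum = 3.0 mm
Meets requirement: Yes


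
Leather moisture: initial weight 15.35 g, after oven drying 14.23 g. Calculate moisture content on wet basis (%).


7.3%

Moisture = 15.35 - 14.23 = 1.12 g
MC = 1.12 / 15.35 x 100 = 7.3%


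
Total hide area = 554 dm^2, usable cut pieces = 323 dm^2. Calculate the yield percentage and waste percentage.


Yield = 323 / 554 x 100 = 58.3%
Waste = 554 - 323 = 231 dm^2
Waste% = 100 - 58.3 = 41.7%


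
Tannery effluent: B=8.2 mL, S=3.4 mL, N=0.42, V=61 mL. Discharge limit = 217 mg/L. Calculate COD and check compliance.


COD = (8.2 - 3.4) x 0.42 x 8000 / 61 = 264.4 mg/L
Limit: 217 mg/L
Compliant: No


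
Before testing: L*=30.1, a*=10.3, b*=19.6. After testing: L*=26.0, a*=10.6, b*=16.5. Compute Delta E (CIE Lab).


dL = 26.0 - 30.1 = -4.1
da = 10.6 - 10.3 = 0.3
db = 16.5 - 19.6 = -3.1
dE = sqrt((-4.1)^2 + (0.3)^2 + (-3.1)^2) = 5.15


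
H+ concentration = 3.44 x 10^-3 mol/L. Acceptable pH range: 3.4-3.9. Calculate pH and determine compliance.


pH = 2.46
Compliant: No

pH = -log10(3.44 x 10^-3) = 2.46
Range: 3.4 to 3.9
Compliant: No


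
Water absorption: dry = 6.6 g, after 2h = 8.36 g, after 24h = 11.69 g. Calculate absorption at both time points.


WA (2h) = (8.36 - 6.6) / 6.6 x 100 = 26.7%
WA (24h) = (11.69 - 6.6) / 6.6 x 100 = 77.1%


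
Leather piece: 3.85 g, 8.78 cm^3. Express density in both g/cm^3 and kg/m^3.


0.438 g/cm^3
438 kg/m^3

Density = 3.85 / 8.78 = 0.438 g/cm^3
Convert: 0.438 x 1000 = 438 kg/m^3


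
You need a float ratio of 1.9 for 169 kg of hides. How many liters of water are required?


321.1 L


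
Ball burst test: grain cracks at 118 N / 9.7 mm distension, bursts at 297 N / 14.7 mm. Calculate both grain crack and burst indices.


Crack index = 118 / 9.7 = 12.2 N/mm
Burst index = 297 / 14.7 = 20.2 N/mm


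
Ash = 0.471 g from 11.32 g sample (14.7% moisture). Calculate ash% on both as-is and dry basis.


As-is ash = 4.16%
Dry-basis ash = 4.88%

As-is ash% = 0.471 / 11.32 x 100 = 4.16%
Dry mass = 11.32 x (100 - 14.7) / 100 = 9.65596 g
Dry-basis ash% = 0.471 / 9.65596 x 100 = 4.88%


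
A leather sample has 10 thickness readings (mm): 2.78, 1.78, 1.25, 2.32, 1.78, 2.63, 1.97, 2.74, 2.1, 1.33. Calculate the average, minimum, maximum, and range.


Average = 2.07 mm
Min = 1.25 mm
Max = 2.78 mm
Range = 1.53 mm


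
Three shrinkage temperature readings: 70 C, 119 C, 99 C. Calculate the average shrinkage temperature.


Average = (70 + 119 + 99) / 3
Average = 288 / 3 = 96.0 C


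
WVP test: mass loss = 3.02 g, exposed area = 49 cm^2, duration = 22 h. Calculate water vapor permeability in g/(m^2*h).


28.01 g/(m^2*h)


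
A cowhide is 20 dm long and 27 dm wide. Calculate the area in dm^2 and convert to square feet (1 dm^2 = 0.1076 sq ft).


Area = 20 x 27 = 540 dm^2
Conversion: 540 x 0.1076 = 58.10 sq ft


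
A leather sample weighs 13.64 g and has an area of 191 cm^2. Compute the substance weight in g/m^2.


Substance weight = mass / area x 10000
SW = 13.64 / 191 x 10000
SW = 714.1 g/m^2


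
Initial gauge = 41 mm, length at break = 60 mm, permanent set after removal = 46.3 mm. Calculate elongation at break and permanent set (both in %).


Elongation at break = 46.3%
Permanent set = 12.9%


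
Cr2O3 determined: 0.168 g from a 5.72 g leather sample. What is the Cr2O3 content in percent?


2.94%

Cr2O3% = 0.168 / 5.72 x 100
Cr2O3% = 2.94%


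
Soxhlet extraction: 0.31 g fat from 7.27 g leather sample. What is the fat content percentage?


4.3%

Fat content = 0.31 / 7.27 x 100
Fat = 4.3%


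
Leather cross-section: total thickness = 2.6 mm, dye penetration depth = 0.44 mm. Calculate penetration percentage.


Penetration% = 0.44 / 2.6 x 100
Penetration = 16.9%


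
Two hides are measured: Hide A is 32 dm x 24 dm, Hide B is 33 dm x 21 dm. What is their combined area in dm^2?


1461 dm^2


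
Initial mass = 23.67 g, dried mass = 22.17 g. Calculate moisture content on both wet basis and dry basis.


Wet basis = 6.3%
Dry basis = 6.8%

Moisture lost = 23.67 - 22.17 = 1.50 g
Wet basis MC = 1.50 / 23.67 x 100 = 6.3%
Dry basis MC = 1.50 / 22.17 x 100 = 6.8%


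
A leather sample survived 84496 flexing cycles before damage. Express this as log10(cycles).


log10(84496) = 4.93


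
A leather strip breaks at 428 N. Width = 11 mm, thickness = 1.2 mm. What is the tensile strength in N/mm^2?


32.42 N/mm^2

Cross-sectional area = 11 x 1.2 = 13.2 mm^2
Tensile strength = 428 / 13.2 = 32.42 N/mm^2


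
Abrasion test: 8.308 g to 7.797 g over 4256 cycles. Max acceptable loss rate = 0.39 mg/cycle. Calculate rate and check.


Rate = 0.120 mg/cycle
Passes: Yes

Loss = 8.308 - 7.797 = 0.511 g
Rate = 0.511 g / 4256 cycles x 1000 = 0.120 mg/cycle
Max = 0.39 mg/cycle
Passes: Yes


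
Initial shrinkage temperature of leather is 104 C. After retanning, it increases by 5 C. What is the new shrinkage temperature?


109 C

New Ts = 104 + 5 = 109 C


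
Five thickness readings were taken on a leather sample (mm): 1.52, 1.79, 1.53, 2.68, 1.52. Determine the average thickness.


1.81 mm

Sum = 1.52 + 1.79 + 1.53 + 2.68 + 1.52 = 9.04
Average = 9.04 / 5 = 1.81 mm


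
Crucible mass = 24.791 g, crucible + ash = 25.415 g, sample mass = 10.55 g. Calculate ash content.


Ash mass = 0.624 g
Ash content = 5.91%


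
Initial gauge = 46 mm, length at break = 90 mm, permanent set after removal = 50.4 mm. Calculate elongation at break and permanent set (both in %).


Elongation at break = 95.7%
Permanent set = 9.6%


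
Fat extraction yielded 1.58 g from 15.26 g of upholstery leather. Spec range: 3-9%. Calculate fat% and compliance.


Fat% = 1.58 / 15.26 x 100 = 10.4%
Spec range: 3-9%
Compliant: No


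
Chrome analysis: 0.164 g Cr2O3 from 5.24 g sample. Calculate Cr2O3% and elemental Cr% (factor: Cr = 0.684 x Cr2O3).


Cr2O3% = 0.164 / 5.24 x 100 = 3.13%
Cr% = 3.13 x 0.684 = 2.14%


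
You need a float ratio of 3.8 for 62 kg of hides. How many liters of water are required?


Water = hide weight x target ratio
Water = 62 x 3.8 = 235.6 L


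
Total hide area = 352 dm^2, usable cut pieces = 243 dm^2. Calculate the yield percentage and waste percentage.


Yield = 243 / 352 x 100 = 69.0%
Waste = 352 - 243 = 109 dm^2
Waste% = 100 - 69.0 = 31.0%


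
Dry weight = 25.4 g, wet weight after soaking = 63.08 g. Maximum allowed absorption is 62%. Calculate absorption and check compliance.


WA = (63.08 - 25.4) / 25.4 x 100 = 148.3%
Maximum allowed: 62%
Compliant: No


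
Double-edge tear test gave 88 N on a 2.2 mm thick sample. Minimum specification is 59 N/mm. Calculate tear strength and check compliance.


Tear strength = 88 / 2.2 = 40.0 N/mm
Required minimum = 59 N/mm
Compliant: No


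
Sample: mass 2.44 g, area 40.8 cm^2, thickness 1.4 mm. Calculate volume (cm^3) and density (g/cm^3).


Thickness in cm = 1.4 / 10 = 0.14 cm
Volume = 40.8 x 0.14 = 5.712 cm^3
Density = 2.44 / 5.712 = 0.427 g/cm^3


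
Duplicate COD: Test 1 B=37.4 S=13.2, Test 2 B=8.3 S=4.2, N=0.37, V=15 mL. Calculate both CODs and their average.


COD1 = (37.4 - 13.2) x 0.37 x 8000 / 15 = 4775.5 mg/L
COD2 = (8.3 - 4.2) x 0.37 x 8000 / 15 = 809.1 mg/L
Average = (4775.5 + 809.1) / 2 = 2792.3 mg/L


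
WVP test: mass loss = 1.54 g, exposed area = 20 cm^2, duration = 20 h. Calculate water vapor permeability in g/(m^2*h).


38.50 g/(m^2*h)

WVP = mass_loss / (area x time) x 10000
WVP = 1.54 / (20 x 20) x 10000
WVP = 1.54 / 400 x 10000 = 38.50 g/(m^2*h)


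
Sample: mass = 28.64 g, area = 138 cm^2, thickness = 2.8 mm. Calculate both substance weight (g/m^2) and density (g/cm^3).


Substance weight = 2075.4 g/m^2
Density = 0.741 g/cm^3


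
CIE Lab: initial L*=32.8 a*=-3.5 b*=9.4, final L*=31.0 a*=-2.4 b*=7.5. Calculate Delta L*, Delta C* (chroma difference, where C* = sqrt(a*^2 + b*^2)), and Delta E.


Delta L* = 31.0 - 32.8 = -1.8
C1* = sqrt((-3.5)^2 + (9.4)^2) = 10.030
C2* = sqrt((-2.4)^2 + (7.5)^2) = 7.875
Delta C* = 7.875 - 10.030 = -2.16
Delta E = sqrt((-1.8)^2 + (1.1)^2 + (-1.9)^2) = 2.84


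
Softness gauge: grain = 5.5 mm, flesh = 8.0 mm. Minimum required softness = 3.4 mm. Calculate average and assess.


Average softness = 6.75 mm
Meets requirement: Yes

Average = (5.5 + 8.0) / 2 = 6.75 mm
Minimum = 3.4 mm
Meets requirement: Yes


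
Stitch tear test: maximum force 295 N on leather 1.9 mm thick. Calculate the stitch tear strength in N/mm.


Stitch tear strength = force / thickness
STS = 295 / 1.9 = 155.3 N/mm


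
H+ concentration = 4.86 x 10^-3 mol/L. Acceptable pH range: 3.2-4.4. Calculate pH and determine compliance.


pH = 2.31
Compliant: No

pH = -log10(4.86 x 10^-3) = 2.31
Range: 3.2 to 4.4
Compliant: No


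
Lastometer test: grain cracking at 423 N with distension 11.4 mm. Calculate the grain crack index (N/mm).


Grain crack index = force / distension
Index = 423 / 11.4 = 37.1 N/mm


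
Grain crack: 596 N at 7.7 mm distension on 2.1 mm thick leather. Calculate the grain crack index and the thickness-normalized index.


Crack index = 77.4 N/mm
Normalized index = 36.9 N/mm per mm

Crack index = 596 / 7.7 = 77.4 N/mm
Normalized = 77.4 / 2.1 = 36.9 N/mm per mm


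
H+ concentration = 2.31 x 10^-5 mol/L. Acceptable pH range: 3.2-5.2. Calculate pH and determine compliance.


pH = -log10(2.31 x 10^-5) = 4.64
Range: 3.2 to 5.2
Compliant: Yes


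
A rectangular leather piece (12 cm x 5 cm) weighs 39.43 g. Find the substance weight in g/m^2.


6571.7 g/m^2

Area = 12 x 5 = 60 cm^2
SW = 39.43 / 60 x 10000 = 6571.7 g/m^2


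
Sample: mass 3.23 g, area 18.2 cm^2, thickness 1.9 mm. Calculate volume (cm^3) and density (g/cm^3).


Thickness in cm = 1.9 / 10 = 0.19 cm
Volume = 18.2 x 0.19 = 3.458 cm^3
Density = 3.23 / 3.458 = 0.934 g/cm^3


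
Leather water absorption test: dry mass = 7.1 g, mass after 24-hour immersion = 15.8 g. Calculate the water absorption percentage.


Water absorbed = 15.8 - 7.1 = 8.70 g
WA% = 8.70 / 7.1 x 100 = 122.5%


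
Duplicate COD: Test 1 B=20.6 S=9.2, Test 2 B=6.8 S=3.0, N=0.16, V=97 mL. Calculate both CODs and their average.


COD1 = 150.4 mg/L
COD2 = 50.1 mg/L
Average = 100.3 mg/L

COD1 = (20.6 - 9.2) x 0.16 x 8000 / 97 = 150.4 mg/L
COD2 = (6.8 - 3.0) x 0.16 x 8000 / 97 = 50.1 mg/L
Average = (150.4 + 50.1) / 2 = 100.3 mg/L


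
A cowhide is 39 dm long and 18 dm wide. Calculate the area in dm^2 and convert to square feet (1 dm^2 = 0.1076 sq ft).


702 dm^2
75.54 sq ft


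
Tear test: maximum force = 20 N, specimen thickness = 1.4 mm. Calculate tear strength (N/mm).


14.3 N/mm

Tear strength = force / thickness
Tear = 20 / 1.4 = 14.3 N/mm


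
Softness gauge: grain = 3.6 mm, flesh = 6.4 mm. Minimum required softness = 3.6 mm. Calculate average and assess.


Average softness = 5.00 mm
Meets requirement: Yes
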